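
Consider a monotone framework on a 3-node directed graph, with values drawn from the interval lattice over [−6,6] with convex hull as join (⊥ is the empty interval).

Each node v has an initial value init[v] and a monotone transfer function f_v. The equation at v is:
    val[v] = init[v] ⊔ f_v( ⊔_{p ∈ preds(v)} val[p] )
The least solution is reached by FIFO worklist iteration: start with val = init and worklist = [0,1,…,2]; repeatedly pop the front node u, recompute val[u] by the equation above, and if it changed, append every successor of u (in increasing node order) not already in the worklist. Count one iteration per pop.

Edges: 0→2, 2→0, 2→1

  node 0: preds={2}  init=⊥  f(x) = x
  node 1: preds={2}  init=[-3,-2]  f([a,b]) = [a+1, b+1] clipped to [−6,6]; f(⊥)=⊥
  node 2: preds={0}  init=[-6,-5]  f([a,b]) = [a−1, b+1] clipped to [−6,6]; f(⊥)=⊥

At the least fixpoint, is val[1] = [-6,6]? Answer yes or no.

Worklist (36 pops):
  #1 pop 0: in=[-6,-5] → [-6,-5] (was ⊥); enqueue []
  #2 pop 1: in=[-6,-5] → [-5,-2] (was [-3,-2]); enqueue []
  #3 pop 2: in=[-6,-5] → [-6,-4] (was [-6,-5]); enqueue [0,1]
  #4 pop 0: in=[-6,-4] → [-6,-4] (was [-6,-5]); enqueue [2]
  #5 pop 1: in=[-6,-4] → [-5,-2] (no change)
  #6 pop 2: in=[-6,-4] → [-6,-3] (was [-6,-4]); enqueue [0,1]
  #7 pop 0: in=[-6,-3] → [-6,-3] (was [-6,-4]); enqueue [2]
  #8 pop 1: in=[-6,-3] → [-5,-2] (no change)
  #9 pop 2: in=[-6,-3] → [-6,-2] (was [-6,-3]); enqueue [0,1]
  #10 pop 0: in=[-6,-2] → [-6,-2] (was [-6,-3]); enqueue [2]
  #11 pop 1: in=[-6,-2] → [-5,-1] (was [-5,-2]); enqueue []
  #12 pop 2: in=[-6,-2] → [-6,-1] (was [-6,-2]); enqueue [0,1]
  #13 pop 0: in=[-6,-1] → [-6,-1] (was [-6,-2]); enqueue [2]
  #14 pop 1: in=[-6,-1] → [-5,0] (was [-5,-1]); enqueue []
  #15 pop 2: in=[-6,-1] → [-6,0] (was [-6,-1]); enqueue [0,1]
  #16 pop 0: in=[-6,0] → [-6,0] (was [-6,-1]); enqueue [2]
  #17 pop 1: in=[-6,0] → [-5,1] (was [-5,0]); enqueue []
  #18 pop 2: in=[-6,0] → [-6,1] (was [-6,0]); enqueue [0,1]
  #19 pop 0: in=[-6,1] → [-6,1] (was [-6,0]); enqueue [2]
  #20 pop 1: in=[-6,1] → [-5,2] (was [-5,1]); enqueue []
  #21 pop 2: in=[-6,1] → [-6,2] (was [-6,1]); enqueue [0,1]
  #22 pop 0: in=[-6,2] → [-6,2] (was [-6,1]); enqueue [2]
  #23 pop 1: in=[-6,2] → [-5,3] (was [-5,2]); enqueue []
  #24 pop 2: in=[-6,2] → [-6,3] (was [-6,2]); enqueue [0,1]
  #25 pop 0: in=[-6,3] → [-6,3] (was [-6,2]); enqueue [2]
  #26 pop 1: in=[-6,3] → [-5,4] (was [-5,3]); enqueue []
  #27 pop 2: in=[-6,3] → [-6,4] (was [-6,3]); enqueue [0,1]
  #28 pop 0: in=[-6,4] → [-6,4] (was [-6,3]); enqueue [2]
  #29 pop 1: in=[-6,4] → [-5,5] (was [-5,4]); enqueue []
  #30 pop 2: in=[-6,4] → [-6,5] (was [-6,4]); enqueue [0,1]
  #31 pop 0: in=[-6,5] → [-6,5] (was [-6,4]); enqueue [2]
  #32 pop 1: in=[-6,5] → [-5,6] (was [-5,5]); enqueue []
  #33 pop 2: in=[-6,5] → [-6,6] (was [-6,5]); enqueue [0,1]
  #34 pop 0: in=[-6,6] → [-6,6] (was [-6,5]); enqueue [2]
  #35 pop 1: in=[-6,6] → [-5,6] (no change)
  #36 pop 2: in=[-6,6] → [-6,6] (no change)

Fixpoint:
  val[0] = [-6,6]
  val[1] = [-5,6]
  val[2] = [-6,6]

no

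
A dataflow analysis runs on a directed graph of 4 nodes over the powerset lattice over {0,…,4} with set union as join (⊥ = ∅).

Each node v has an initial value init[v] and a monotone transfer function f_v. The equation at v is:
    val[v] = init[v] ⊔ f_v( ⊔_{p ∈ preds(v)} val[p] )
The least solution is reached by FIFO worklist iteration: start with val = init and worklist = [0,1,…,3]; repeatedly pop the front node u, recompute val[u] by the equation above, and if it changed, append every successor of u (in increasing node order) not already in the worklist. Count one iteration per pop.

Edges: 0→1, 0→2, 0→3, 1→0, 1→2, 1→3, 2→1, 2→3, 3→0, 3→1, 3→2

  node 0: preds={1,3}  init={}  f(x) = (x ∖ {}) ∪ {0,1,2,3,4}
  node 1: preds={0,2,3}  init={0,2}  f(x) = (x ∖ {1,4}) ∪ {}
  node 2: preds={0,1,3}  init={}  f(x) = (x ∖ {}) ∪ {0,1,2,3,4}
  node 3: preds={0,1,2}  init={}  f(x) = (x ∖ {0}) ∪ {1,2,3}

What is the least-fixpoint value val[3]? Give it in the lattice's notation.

{1,2,3,4}

Trace (7 dequeues):
  [1] u=0 | in {0,2} | out {0,1,2,3,4} | prev {} | push {}
  [2] u=1 | in {0,1,2,3,4} | out {0,2,3} | prev {0,2} | push {0}
  [3] u=2 | in {0,1,2,3,4} | out {0,1,2,3,4} | prev {} | push {1}
  [4] u=3 | in {0,1,2,3,4} | out {1,2,3,4} | prev {} | push {2}
  [5] u=0 | in {0,1,2,3,4} | out {0,1,2,3,4} | ==
  [6] u=1 | in {0,1,2,3,4} | out {0,2,3} | ==
  [7] u=2 | in {0,1,2,3,4} | out {0,1,2,3,4} | ==

Converged values:
  [0] {0,1,2,3,4}
  [1] {0,2,3}
  [2] {0,1,2,3,4}
  [3] {1,2,3,4}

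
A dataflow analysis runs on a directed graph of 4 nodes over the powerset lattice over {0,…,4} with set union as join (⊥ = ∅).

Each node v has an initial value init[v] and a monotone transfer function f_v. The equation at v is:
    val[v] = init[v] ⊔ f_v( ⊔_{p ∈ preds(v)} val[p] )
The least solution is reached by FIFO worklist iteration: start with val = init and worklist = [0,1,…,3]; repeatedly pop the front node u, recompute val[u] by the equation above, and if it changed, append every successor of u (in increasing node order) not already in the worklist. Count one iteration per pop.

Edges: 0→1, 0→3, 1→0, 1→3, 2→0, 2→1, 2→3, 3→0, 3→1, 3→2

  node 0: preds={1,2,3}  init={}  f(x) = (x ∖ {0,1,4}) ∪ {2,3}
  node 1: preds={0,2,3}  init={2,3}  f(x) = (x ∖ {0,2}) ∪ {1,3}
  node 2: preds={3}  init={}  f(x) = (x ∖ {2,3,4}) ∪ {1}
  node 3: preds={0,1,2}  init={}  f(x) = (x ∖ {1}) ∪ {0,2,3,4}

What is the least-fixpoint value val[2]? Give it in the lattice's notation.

{0,1}

Iteration log — 10 steps:
  step 1. node 0  ⊔preds={2,3}  new={2,3}  old={}  +wl: 
  step 2. node 1  ⊔preds={2,3}  new={1,2,3}  old={2,3}  +wl: 0
  step 3. node 2  ⊔preds={}  new={1}  old={}  +wl: 1
  step 4. node 3  ⊔preds={1,2,3}  new={0,2,3,4}  old={}  +wl: 2
  step 5. node 0  ⊔preds={0,1,2,3,4}  new={2,3}  stable
  step 6. node 1  ⊔preds={0,1,2,3,4}  new={1,2,3,4}  old={1,2,3}  +wl: 0,3
  step 7. node 2  ⊔preds={0,2,3,4}  new={0,1}  old={1}  +wl: 1
  step 8. node 0  ⊔preds={0,1,2,3,4}  new={2,3}  stable
  step 9. node 3  ⊔preds={0,1,2,3,4}  new={0,2,3,4}  stable
  step 10. node 1  ⊔preds={0,1,2,3,4}  new={1,2,3,4}  stable

Least fixpoint reached:
  node 0: {2,3}
  node 1: {1,2,3,4}
  node 2: {0,1}
  node 3: {0,2,3,4}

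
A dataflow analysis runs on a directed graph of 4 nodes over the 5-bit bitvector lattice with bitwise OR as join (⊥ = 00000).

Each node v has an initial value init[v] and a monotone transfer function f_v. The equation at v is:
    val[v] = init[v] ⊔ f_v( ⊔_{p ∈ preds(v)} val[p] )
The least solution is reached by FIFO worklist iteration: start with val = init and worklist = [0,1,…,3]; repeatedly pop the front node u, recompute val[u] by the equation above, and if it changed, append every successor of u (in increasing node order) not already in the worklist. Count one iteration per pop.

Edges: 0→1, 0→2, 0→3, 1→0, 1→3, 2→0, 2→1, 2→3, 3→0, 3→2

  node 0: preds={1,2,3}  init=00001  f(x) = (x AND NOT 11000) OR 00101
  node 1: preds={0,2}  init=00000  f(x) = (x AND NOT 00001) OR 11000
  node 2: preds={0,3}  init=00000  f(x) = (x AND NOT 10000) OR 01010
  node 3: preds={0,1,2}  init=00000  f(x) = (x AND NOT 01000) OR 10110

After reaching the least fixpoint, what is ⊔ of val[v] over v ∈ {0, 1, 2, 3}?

11111

Worklist (9 pops):
  #1 pop 0: in=00000 → 00101 (was 00001); enqueue []
  #2 pop 1: in=00101 → 11100 (was 00000); enqueue [0]
  #3 pop 2: in=00101 → 01111 (was 00000); enqueue [1]
  #4 pop 3: in=11111 → 10111 (was 00000); enqueue [2]
  #5 pop 0: in=11111 → 00111 (was 00101); enqueue [3]
  #6 pop 1: in=01111 → 11110 (was 11100); enqueue [0]
  #7 pop 2: in=10111 → 01111 (no change)
  #8 pop 3: in=11111 → 10111 (no change)
  #9 pop 0: in=11111 → 00111 (no change)

Fixpoint:
  val[0] = 00111
  val[1] = 11110
  val[2] = 01111
  val[3] = 10111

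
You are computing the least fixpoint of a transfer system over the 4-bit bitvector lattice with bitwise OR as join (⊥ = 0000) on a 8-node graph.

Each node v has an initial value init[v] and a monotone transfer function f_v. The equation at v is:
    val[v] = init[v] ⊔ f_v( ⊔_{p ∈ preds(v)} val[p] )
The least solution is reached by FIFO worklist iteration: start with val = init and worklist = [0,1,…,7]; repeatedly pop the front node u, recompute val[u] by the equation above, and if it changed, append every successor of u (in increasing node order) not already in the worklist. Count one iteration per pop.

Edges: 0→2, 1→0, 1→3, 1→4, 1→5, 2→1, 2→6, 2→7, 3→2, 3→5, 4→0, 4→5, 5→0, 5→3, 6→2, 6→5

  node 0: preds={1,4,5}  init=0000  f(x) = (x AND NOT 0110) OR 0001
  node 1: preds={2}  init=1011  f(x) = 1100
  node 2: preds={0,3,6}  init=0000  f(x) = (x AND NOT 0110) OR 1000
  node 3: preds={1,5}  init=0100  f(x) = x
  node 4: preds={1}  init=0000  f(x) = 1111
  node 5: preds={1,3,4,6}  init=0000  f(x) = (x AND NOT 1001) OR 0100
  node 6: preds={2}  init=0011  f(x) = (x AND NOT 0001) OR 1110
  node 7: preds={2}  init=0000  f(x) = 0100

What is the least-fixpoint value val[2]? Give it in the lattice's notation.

Trace (13 dequeues):
  [1] u=0 | in 1011 | out 1001 | prev 0000 | push {}
  [2] u=1 | in 0000 | out 1111 | prev 1011 | push {0}
  [3] u=2 | in 1111 | out 1001 | prev 0000 | push {1}
  [4] u=3 | in 1111 | out 1111 | prev 0100 | push {2}
  [5] u=4 | in 1111 | out 1111 | prev 0000 | push {}
  [6] u=5 | in 1111 | out 0110 | prev 0000 | push {3}
  [7] u=6 | in 1001 | out 1111 | prev 0011 | push {5}
  [8] u=7 | in 1001 | out 0100 | prev 0000 | push {}
  [9] u=0 | in 1111 | out 1001 | ==
  [10] u=1 | in 1001 | out 1111 | ==
  [11] u=2 | in 1111 | out 1001 | ==
  [12] u=3 | in 1111 | out 1111 | ==
  [13] u=5 | in 1111 | out 0110 | ==

Converged values:
  [0] 1001
  [1] 1111
  [2] 1001
  [3] 1111
  [4] 1111
  [5] 0110
  [6] 1111
  [7] 0100

1001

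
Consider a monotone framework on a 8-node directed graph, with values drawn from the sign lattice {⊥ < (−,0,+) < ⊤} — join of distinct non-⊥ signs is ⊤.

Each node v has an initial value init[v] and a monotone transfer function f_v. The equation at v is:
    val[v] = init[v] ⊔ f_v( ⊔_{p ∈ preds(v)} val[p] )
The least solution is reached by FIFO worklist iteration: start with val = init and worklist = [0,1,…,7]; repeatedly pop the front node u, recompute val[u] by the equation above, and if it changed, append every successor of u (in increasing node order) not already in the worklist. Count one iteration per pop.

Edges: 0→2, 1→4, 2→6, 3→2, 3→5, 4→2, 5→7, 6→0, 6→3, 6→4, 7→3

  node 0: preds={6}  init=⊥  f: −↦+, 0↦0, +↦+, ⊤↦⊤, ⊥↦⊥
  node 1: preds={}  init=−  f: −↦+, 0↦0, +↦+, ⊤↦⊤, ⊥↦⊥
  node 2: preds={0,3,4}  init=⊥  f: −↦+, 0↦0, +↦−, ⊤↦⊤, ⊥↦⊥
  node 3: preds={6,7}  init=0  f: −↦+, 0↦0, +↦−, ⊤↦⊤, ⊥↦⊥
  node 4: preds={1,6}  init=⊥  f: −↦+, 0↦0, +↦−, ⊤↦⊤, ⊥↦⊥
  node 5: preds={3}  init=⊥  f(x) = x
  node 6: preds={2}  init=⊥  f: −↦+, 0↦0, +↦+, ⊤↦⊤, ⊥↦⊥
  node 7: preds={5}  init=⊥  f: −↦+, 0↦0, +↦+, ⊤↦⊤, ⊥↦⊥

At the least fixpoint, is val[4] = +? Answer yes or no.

Iteration log — 21 steps:
  step 1. node 0  ⊔preds=⊥  new=⊥  stable
  step 2. node 1  ⊔preds=⊥  new=−  stable
  step 3. node 2  ⊔preds=0  new=0  old=⊥  +wl: 
  step 4. node 3  ⊔preds=⊥  new=0  stable
  step 5. node 4  ⊔preds=−  new=+  old=⊥  +wl: 2
  step 6. node 5  ⊔preds=0  new=0  old=⊥  +wl: 
  step 7. node 6  ⊔preds=0  new=0  old=⊥  +wl: 0,3,4
  step 8. node 7  ⊔preds=0  new=0  old=⊥  +wl: 
  step 9. node 2  ⊔preds=⊤  new=⊤  old=0  +wl: 6
  step 10. node 0  ⊔preds=0  new=0  old=⊥  +wl: 2
  step 11. node 3  ⊔preds=0  new=0  stable
  step 12. node 4  ⊔preds=⊤  new=⊤  old=+  +wl: 
  step 13. node 6  ⊔preds=⊤  new=⊤  old=0  +wl: 0,3,4
  step 14. node 2  ⊔preds=⊤  new=⊤  stable
  step 15. node 0  ⊔preds=⊤  new=⊤  old=0  +wl: 2
  step 16. node 3  ⊔preds=⊤  new=⊤  old=0  +wl: 5
  step 17. node 4  ⊔preds=⊤  new=⊤  stable
  step 18. node 2  ⊔preds=⊤  new=⊤  stable
  step 19. node 5  ⊔preds=⊤  new=⊤  old=0  +wl: 7
  step 20. node 7  ⊔preds=⊤  new=⊤  old=0  +wl: 3
  step 21. node 3  ⊔preds=⊤  new=⊤  stable

Least fixpoint reached:
  node 0: ⊤
  node 1: −
  node 2: ⊤
  node 3: ⊤
  node 4: ⊤
  node 5: ⊤
  node 6: ⊤
  node 7: ⊤

no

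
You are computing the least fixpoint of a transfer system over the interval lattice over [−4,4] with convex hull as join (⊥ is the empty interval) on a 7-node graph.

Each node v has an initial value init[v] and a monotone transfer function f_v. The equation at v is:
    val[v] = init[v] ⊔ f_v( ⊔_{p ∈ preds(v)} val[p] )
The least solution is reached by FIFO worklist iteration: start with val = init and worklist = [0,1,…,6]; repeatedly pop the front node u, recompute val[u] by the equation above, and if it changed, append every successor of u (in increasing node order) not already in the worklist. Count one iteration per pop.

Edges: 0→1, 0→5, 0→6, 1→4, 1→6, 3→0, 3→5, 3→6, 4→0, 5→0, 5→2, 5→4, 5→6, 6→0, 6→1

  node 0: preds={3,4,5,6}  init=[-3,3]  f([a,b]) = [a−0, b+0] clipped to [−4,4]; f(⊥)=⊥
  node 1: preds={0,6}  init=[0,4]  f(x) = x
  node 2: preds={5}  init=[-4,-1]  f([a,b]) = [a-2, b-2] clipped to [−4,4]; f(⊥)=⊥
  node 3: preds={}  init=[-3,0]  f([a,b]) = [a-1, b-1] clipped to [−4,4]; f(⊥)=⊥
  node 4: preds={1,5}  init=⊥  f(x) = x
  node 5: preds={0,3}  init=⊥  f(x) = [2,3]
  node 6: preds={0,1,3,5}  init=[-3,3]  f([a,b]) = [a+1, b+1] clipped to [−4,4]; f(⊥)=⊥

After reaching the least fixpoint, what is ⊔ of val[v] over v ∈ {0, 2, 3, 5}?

[-4,4]

Iteration log — 13 steps:
  step 1. node 0  ⊔preds=[-3,3]  new=[-3,3]  stable
  step 2. node 1  ⊔preds=[-3,3]  new=[-3,4]  old=[0,4]  +wl: 
  step 3. node 2  ⊔preds=⊥  new=[-4,-1]  stable
  step 4. node 3  ⊔preds=⊥  new=[-3,0]  stable
  step 5. node 4  ⊔preds=[-3,4]  new=[-3,4]  old=⊥  +wl: 0
  step 6. node 5  ⊔preds=[-3,3]  new=[2,3]  old=⊥  +wl: 2,4
  step 7. node 6  ⊔preds=[-3,4]  new=[-3,4]  old=[-3,3]  +wl: 1
  step 8. node 0  ⊔preds=[-3,4]  new=[-3,4]  old=[-3,3]  +wl: 5,6
  step 9. node 2  ⊔preds=[2,3]  new=[-4,1]  old=[-4,-1]  +wl: 
  step 10. node 4  ⊔preds=[-3,4]  new=[-3,4]  stable
  step 11. node 1  ⊔preds=[-3,4]  new=[-3,4]  stable
  step 12. node 5  ⊔preds=[-3,4]  new=[2,3]  stable
  step 13. node 6  ⊔preds=[-3,4]  new=[-3,4]  stable

Least fixpoint reached:
  node 0: [-3,4]
  node 1: [-3,4]
  node 2: [-4,1]
  node 3: [-3,0]
  node 4: [-3,4]
  node 5: [2,3]
  node 6: [-3,4]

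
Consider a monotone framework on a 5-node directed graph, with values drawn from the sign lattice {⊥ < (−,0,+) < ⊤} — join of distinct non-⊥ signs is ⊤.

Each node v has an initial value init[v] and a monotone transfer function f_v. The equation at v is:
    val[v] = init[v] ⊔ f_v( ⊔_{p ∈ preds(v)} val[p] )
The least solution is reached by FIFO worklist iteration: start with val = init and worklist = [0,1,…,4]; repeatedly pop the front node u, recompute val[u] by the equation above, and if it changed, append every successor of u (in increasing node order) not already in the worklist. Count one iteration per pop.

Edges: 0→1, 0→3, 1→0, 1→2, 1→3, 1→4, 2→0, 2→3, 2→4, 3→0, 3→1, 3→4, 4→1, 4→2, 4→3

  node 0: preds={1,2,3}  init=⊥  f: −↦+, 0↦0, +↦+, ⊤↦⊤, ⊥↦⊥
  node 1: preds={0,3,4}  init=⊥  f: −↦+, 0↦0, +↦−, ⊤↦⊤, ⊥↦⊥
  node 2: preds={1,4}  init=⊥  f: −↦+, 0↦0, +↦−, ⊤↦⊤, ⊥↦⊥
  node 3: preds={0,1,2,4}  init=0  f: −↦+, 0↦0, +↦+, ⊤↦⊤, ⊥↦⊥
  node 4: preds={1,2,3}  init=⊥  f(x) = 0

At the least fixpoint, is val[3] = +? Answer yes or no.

no

Worklist (9 pops):
  #1 pop 0: in=0 → 0 (was ⊥); enqueue []
  #2 pop 1: in=0 → 0 (was ⊥); enqueue [0]
  #3 pop 2: in=0 → 0 (was ⊥); enqueue []
  #4 pop 3: in=0 → 0 (no change)
  #5 pop 4: in=0 → 0 (was ⊥); enqueue [1,2,3]
  #6 pop 0: in=0 → 0 (no change)
  #7 pop 1: in=0 → 0 (no change)
  #8 pop 2: in=0 → 0 (no change)
  #9 pop 3: in=0 → 0 (no change)

Fixpoint:
  val[0] = 0
  val[1] = 0
  val[2] = 0
  val[3] = 0
  val[4] = 0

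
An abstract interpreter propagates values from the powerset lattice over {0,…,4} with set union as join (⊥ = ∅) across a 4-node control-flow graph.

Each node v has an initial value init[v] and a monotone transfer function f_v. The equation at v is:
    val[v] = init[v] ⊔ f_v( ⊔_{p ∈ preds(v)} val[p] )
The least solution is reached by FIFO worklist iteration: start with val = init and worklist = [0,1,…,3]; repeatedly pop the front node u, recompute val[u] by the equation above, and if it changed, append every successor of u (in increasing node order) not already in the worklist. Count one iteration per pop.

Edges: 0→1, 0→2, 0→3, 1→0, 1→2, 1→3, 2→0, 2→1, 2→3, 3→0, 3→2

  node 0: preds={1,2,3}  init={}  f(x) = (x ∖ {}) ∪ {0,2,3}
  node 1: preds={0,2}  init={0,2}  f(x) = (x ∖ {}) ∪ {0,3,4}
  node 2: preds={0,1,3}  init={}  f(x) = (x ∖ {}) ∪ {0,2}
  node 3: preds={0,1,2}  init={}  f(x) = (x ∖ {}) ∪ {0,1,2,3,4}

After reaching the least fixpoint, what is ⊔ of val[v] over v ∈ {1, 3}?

{0,1,2,3,4}

Iteration log — 10 steps:
  step 1. node 0  ⊔preds={0,2}  new={0,2,3}  old={}  +wl: 
  step 2. node 1  ⊔preds={0,2,3}  new={0,2,3,4}  old={0,2}  +wl: 0
  step 3. node 2  ⊔preds={0,2,3,4}  new={0,2,3,4}  old={}  +wl: 1
  step 4. node 3  ⊔preds={0,2,3,4}  new={0,1,2,3,4}  old={}  +wl: 2
  step 5. node 0  ⊔preds={0,1,2,3,4}  new={0,1,2,3,4}  old={0,2,3}  +wl: 3
  step 6. node 1  ⊔preds={0,1,2,3,4}  new={0,1,2,3,4}  old={0,2,3,4}  +wl: 0
  step 7. node 2  ⊔preds={0,1,2,3,4}  new={0,1,2,3,4}  old={0,2,3,4}  +wl: 1
  step 8. node 3  ⊔preds={0,1,2,3,4}  new={0,1,2,3,4}  stable
  step 9. node 0  ⊔preds={0,1,2,3,4}  new={0,1,2,3,4}  stable
  step 10. node 1  ⊔preds={0,1,2,3,4}  new={0,1,2,3,4}  stable

Least fixpoint reached:
  node 0: {0,1,2,3,4}
  node 1: {0,1,2,3,4}
  node 2: {0,1,2,3,4}
  node 3: {0,1,2,3,4}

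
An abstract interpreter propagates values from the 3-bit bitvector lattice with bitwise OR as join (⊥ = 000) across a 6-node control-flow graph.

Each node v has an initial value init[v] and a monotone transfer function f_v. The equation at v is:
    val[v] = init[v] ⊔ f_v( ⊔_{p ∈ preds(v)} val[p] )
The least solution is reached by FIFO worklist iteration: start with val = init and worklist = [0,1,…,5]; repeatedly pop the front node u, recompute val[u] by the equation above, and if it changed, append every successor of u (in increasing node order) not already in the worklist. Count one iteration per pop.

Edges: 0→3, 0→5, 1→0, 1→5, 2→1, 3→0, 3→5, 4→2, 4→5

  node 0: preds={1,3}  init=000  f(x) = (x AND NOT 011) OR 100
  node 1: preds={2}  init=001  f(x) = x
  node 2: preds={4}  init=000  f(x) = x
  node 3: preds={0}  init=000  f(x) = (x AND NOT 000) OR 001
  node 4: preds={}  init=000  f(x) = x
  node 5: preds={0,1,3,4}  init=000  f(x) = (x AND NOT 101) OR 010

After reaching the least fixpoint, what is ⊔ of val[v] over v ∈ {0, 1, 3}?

101

Iteration log — 7 steps:
  step 1. node 0  ⊔preds=001  new=100  old=000  +wl: 
  step 2. node 1  ⊔preds=000  new=001  stable
  step 3. node 2  ⊔preds=000  new=000  stable
  step 4. node 3  ⊔preds=100  new=101  old=000  +wl: 0
  step 5. node 4  ⊔preds=000  new=000  stable
  step 6. node 5  ⊔preds=101  new=010  old=000  +wl: 
  step 7. node 0  ⊔preds=101  new=100  stable

Least fixpoint reached:
  node 0: 100
  node 1: 001
  node 2: 000
  node 3: 101
  node 4: 000
  node 5: 010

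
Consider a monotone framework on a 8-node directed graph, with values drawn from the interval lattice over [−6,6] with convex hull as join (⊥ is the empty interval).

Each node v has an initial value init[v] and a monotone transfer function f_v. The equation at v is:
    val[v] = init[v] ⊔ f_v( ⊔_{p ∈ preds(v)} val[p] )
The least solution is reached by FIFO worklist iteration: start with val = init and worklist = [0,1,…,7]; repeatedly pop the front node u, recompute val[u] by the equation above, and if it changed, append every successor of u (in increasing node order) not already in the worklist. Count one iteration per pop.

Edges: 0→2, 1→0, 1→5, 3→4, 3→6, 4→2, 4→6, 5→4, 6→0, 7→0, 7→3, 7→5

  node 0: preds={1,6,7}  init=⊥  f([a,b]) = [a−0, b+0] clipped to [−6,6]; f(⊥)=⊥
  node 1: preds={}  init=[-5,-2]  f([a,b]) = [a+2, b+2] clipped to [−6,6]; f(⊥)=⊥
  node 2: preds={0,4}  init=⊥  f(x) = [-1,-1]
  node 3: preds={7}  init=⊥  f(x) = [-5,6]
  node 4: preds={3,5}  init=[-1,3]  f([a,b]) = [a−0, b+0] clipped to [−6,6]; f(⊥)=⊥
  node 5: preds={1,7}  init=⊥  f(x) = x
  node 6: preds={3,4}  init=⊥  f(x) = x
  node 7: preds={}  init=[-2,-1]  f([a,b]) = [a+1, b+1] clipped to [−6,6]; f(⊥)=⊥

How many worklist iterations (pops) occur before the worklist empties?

Iteration log — 12 steps:
  step 1. node 0  ⊔preds=[-5,-1]  new=[-5,-1]  old=⊥  +wl: 
  step 2. node 1  ⊔preds=⊥  new=[-5,-2]  stable
  step 3. node 2  ⊔preds=[-5,3]  new=[-1,-1]  old=⊥  +wl: 
  step 4. node 3  ⊔preds=[-2,-1]  new=[-5,6]  old=⊥  +wl: 
  step 5. node 4  ⊔preds=[-5,6]  new=[-5,6]  old=[-1,3]  +wl: 2
  step 6. node 5  ⊔preds=[-5,-1]  new=[-5,-1]  old=⊥  +wl: 4
  step 7. node 6  ⊔preds=[-5,6]  new=[-5,6]  old=⊥  +wl: 0
  step 8. node 7  ⊔preds=⊥  new=[-2,-1]  stable
  step 9. node 2  ⊔preds=[-5,6]  new=[-1,-1]  stable
  step 10. node 4  ⊔preds=[-5,6]  new=[-5,6]  stable
  step 11. node 0  ⊔preds=[-5,6]  new=[-5,6]  old=[-5,-1]  +wl: 2
  step 12. node 2  ⊔preds=[-5,6]  new=[-1,-1]  stable

Least fixpoint reached:
  node 0: [-5,6]
  node 1: [-5,-2]
  node 2: [-1,-1]
  node 3: [-5,6]
  node 4: [-5,6]
  node 5: [-5,-1]
  node 6: [-5,6]
  node 7: [-2,-1]

12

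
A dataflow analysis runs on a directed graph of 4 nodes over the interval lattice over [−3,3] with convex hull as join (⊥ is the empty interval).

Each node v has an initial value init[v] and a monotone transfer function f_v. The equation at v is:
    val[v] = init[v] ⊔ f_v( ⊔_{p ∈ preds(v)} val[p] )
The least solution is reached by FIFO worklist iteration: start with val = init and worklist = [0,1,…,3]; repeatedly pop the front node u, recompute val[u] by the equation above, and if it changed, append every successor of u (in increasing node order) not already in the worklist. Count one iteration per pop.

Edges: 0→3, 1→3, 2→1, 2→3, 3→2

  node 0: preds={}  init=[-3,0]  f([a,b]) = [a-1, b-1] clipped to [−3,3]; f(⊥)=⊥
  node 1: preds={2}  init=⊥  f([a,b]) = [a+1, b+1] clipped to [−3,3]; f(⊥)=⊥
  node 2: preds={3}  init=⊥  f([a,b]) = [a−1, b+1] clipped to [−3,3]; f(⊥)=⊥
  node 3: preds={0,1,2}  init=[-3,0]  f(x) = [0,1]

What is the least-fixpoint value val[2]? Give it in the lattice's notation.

Trace (9 dequeues):
  [1] u=0 | in ⊥ | out [-3,0] | ==
  [2] u=1 | in ⊥ | out ⊥ | ==
  [3] u=2 | in [-3,0] | out [-3,1] | prev ⊥ | push {1}
  [4] u=3 | in [-3,1] | out [-3,1] | prev [-3,0] | push {2}
  [5] u=1 | in [-3,1] | out [-2,2] | prev ⊥ | push {3}
  [6] u=2 | in [-3,1] | out [-3,2] | prev [-3,1] | push {1}
  [7] u=3 | in [-3,2] | out [-3,1] | ==
  [8] u=1 | in [-3,2] | out [-2,3] | prev [-2,2] | push {3}
  [9] u=3 | in [-3,3] | out [-3,1] | ==

Converged values:
  [0] [-3,0]
  [1] [-2,3]
  [2] [-3,2]
  [3] [-3,1]

[-3,2]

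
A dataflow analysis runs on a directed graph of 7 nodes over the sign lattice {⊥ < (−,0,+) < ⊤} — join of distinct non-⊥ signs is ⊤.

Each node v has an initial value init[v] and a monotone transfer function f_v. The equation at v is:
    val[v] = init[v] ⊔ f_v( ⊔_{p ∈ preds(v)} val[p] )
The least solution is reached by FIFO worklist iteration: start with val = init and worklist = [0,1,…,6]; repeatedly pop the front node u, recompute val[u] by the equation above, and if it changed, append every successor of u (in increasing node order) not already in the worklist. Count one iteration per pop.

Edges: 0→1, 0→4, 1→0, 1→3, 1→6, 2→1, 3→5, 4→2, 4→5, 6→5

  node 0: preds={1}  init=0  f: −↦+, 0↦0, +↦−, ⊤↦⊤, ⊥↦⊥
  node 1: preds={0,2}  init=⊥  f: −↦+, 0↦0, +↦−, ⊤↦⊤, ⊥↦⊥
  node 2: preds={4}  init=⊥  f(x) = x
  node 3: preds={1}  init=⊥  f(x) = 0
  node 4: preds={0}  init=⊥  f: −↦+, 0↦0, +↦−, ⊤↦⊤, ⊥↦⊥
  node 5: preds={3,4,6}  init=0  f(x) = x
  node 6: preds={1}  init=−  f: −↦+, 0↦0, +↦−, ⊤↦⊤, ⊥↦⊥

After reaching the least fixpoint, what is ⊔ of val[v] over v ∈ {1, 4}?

Trace (11 dequeues):
  [1] u=0 | in ⊥ | out 0 | ==
  [2] u=1 | in 0 | out 0 | prev ⊥ | push {0}
  [3] u=2 | in ⊥ | out ⊥ | ==
  [4] u=3 | in 0 | out 0 | prev ⊥ | push {}
  [5] u=4 | in 0 | out 0 | prev ⊥ | push {2}
  [6] u=5 | in ⊤ | out ⊤ | prev 0 | push {}
  [7] u=6 | in 0 | out ⊤ | prev − | push {5}
  [8] u=0 | in 0 | out 0 | ==
  [9] u=2 | in 0 | out 0 | prev ⊥ | push {1}
  [10] u=5 | in ⊤ | out ⊤ | ==
  [11] u=1 | in 0 | out 0 | ==

Converged values:
  [0] 0
  [1] 0
  [2] 0
  [3] 0
  [4] 0
  [5] ⊤
  [6] ⊤

0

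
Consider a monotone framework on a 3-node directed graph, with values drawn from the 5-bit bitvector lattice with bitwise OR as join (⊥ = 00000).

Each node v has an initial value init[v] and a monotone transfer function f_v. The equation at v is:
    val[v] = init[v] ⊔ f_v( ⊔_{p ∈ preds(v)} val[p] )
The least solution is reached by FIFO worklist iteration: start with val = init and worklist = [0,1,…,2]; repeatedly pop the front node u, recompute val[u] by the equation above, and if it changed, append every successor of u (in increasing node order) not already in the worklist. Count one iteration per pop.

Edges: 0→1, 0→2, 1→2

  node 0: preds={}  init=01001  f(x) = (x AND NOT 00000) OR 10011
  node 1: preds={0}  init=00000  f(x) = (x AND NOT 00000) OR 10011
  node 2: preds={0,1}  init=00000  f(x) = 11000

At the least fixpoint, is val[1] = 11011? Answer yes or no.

Trace (3 dequeues):
  [1] u=0 | in 00000 | out 11011 | prev 01001 | push {}
  [2] u=1 | in 11011 | out 11011 | prev 00000 | push {}
  [3] u=2 | in 11011 | out 11000 | prev 00000 | push {}

Converged values:
  [0] 11011
  [1] 11011
  [2] 11000

yes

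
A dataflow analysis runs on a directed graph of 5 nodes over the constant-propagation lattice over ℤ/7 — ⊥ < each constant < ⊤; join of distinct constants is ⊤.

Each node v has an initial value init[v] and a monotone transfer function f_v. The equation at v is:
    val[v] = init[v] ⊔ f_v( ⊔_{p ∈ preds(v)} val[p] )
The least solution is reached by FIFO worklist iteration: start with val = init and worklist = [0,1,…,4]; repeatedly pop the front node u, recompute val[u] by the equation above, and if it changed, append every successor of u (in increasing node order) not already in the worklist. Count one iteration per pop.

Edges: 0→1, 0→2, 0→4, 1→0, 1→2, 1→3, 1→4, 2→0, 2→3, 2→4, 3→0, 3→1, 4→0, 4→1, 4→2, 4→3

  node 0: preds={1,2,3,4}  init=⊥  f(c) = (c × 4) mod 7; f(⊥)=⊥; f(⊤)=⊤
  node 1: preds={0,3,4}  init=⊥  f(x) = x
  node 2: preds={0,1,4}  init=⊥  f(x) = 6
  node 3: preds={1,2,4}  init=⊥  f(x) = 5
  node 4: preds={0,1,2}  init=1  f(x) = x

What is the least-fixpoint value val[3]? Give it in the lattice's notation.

5

Trace (10 dequeues):
  [1] u=0 | in 1 | out 4 | prev ⊥ | push {}
  [2] u=1 | in ⊤ | out ⊤ | prev ⊥ | push {0}
  [3] u=2 | in ⊤ | out 6 | prev ⊥ | push {}
  [4] u=3 | in ⊤ | out 5 | prev ⊥ | push {1}
  [5] u=4 | in ⊤ | out ⊤ | prev 1 | push {2,3}
  [6] u=0 | in ⊤ | out ⊤ | prev 4 | push {4}
  [7] u=1 | in ⊤ | out ⊤ | ==
  [8] u=2 | in ⊤ | out 6 | ==
  [9] u=3 | in ⊤ | out 5 | ==
  [10] u=4 | in ⊤ | out ⊤ | ==

Converged values:
  [0] ⊤
  [1] ⊤
  [2] 6
  [3] 5
  [4] ⊤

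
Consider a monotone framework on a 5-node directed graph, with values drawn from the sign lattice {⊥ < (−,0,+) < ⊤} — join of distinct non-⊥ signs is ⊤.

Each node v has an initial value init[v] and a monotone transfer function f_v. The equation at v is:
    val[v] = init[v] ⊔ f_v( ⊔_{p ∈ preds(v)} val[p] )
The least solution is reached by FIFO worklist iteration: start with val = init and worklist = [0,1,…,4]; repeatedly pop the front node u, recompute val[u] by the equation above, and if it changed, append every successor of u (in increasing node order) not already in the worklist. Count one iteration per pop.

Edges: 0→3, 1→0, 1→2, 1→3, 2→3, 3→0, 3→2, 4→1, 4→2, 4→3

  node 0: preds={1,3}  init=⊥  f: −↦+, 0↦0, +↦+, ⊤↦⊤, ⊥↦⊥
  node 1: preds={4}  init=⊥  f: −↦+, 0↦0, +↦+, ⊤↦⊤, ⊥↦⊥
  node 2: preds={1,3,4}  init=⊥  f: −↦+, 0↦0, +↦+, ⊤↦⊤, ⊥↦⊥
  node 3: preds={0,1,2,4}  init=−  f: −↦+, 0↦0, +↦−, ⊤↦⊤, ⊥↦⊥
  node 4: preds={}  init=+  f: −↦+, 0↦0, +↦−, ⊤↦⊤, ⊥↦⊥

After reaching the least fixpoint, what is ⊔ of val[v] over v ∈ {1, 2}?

Iteration log — 8 steps:
  step 1. node 0  ⊔preds=−  new=+  old=⊥  +wl: 
  step 2. node 1  ⊔preds=+  new=+  old=⊥  +wl: 0
  step 3. node 2  ⊔preds=⊤  new=⊤  old=⊥  +wl: 
  step 4. node 3  ⊔preds=⊤  new=⊤  old=−  +wl: 2
  step 5. node 4  ⊔preds=⊥  new=+  stable
  step 6. node 0  ⊔preds=⊤  new=⊤  old=+  +wl: 3
  step 7. node 2  ⊔preds=⊤  new=⊤  stable
  step 8. node 3  ⊔preds=⊤  new=⊤  stable

Least fixpoint reached:
  node 0: ⊤
  node 1: +
  node 2: ⊤
  node 3: ⊤
  node 4: +

⊤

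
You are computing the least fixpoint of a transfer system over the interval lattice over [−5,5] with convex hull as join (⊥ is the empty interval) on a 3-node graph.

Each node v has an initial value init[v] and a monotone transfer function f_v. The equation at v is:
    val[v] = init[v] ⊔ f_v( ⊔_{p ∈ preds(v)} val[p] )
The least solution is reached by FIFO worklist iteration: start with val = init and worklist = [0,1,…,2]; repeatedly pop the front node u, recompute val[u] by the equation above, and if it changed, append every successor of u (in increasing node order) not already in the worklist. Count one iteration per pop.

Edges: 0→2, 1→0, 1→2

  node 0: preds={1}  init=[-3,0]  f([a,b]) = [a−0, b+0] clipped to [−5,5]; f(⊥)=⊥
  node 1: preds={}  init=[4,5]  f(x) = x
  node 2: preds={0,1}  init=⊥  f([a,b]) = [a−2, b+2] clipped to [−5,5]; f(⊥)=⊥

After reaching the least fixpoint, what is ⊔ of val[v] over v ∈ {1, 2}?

Worklist (3 pops):
  #1 pop 0: in=[4,5] → [-3,5] (was [-3,0]); enqueue []
  #2 pop 1: in=⊥ → [4,5] (no change)
  #3 pop 2: in=[-3,5] → [-5,5] (was ⊥); enqueue []

Fixpoint:
  val[0] = [-3,5]
  val[1] = [4,5]
  val[2] = [-5,5]

[-5,5]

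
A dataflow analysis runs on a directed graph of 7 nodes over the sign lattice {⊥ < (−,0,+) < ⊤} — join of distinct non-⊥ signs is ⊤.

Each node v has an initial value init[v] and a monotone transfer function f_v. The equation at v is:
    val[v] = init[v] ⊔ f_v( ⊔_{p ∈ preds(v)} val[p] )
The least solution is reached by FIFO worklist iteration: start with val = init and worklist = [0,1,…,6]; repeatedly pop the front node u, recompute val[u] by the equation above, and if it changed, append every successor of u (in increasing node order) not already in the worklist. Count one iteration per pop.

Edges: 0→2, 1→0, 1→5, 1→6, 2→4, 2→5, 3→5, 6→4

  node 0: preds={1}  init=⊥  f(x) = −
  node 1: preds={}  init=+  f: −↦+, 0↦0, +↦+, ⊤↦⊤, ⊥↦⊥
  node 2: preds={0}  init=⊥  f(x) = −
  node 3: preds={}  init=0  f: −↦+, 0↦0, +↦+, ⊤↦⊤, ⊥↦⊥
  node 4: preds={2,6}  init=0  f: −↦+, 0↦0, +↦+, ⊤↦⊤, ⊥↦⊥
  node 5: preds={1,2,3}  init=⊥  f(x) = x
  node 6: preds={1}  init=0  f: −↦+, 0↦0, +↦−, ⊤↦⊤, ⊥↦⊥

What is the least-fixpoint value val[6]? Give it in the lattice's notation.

Trace (8 dequeues):
  [1] u=0 | in + | out − | prev ⊥ | push {}
  [2] u=1 | in ⊥ | out + | ==
  [3] u=2 | in − | out − | prev ⊥ | push {}
  [4] u=3 | in ⊥ | out 0 | ==
  [5] u=4 | in ⊤ | out ⊤ | prev 0 | push {}
  [6] u=5 | in ⊤ | out ⊤ | prev ⊥ | push {}
  [7] u=6 | in + | out ⊤ | prev 0 | push {4}
  [8] u=4 | in ⊤ | out ⊤ | ==

Converged values:
  [0] −
  [1] +
  [2] −
  [3] 0
  [4] ⊤
  [5] ⊤
  [6] ⊤

⊤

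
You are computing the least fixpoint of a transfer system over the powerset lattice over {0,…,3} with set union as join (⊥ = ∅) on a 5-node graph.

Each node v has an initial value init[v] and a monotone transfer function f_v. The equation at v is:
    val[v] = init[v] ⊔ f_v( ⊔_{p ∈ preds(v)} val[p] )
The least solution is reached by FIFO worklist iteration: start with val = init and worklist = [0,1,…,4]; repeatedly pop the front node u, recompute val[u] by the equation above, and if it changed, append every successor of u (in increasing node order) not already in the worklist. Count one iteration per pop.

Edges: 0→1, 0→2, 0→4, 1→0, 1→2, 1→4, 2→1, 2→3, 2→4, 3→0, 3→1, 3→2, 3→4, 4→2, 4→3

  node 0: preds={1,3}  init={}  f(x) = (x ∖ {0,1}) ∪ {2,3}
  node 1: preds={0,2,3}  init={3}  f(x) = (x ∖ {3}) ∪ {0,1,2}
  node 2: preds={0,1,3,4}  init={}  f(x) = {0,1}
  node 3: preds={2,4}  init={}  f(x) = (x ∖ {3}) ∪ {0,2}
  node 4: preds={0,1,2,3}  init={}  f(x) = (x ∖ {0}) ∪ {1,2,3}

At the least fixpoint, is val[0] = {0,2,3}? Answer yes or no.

Iteration log — 9 steps:
  step 1. node 0  ⊔preds={3}  new={2,3}  old={}  +wl: 
  step 2. node 1  ⊔preds={2,3}  new={0,1,2,3}  old={3}  +wl: 0
  step 3. node 2  ⊔preds={0,1,2,3}  new={0,1}  old={}  +wl: 1
  step 4. node 3  ⊔preds={0,1}  new={0,1,2}  old={}  +wl: 2
  step 5. node 4  ⊔preds={0,1,2,3}  new={1,2,3}  old={}  +wl: 3
  step 6. node 0  ⊔preds={0,1,2,3}  new={2,3}  stable
  step 7. node 1  ⊔preds={0,1,2,3}  new={0,1,2,3}  stable
  step 8. node 2  ⊔preds={0,1,2,3}  new={0,1}  stable
  step 9. node 3  ⊔preds={0,1,2,3}  new={0,1,2}  stable

Least fixpoint reached:
  node 0: {2,3}
  node 1: {0,1,2,3}
  node 2: {0,1}
  node 3: {0,1,2}
  node 4: {1,2,3}

no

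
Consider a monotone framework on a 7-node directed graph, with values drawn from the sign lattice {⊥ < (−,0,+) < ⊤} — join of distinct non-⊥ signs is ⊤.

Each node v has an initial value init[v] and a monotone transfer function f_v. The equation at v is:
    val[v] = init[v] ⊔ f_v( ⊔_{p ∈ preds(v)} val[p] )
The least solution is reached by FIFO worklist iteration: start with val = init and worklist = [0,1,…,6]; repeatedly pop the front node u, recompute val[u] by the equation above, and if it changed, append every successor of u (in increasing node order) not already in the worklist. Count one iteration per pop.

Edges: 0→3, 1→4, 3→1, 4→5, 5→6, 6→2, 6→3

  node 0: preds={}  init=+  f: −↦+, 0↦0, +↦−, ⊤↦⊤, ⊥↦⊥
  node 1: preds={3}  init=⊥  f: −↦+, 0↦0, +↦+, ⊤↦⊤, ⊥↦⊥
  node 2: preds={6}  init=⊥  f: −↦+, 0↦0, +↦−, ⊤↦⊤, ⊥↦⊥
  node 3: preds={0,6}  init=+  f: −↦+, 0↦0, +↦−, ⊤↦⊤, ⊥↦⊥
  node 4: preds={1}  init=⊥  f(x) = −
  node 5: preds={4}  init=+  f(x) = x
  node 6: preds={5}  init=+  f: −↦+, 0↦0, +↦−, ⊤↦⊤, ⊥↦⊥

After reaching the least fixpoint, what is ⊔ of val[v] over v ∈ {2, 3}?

⊤

Iteration log — 11 steps:
  step 1. node 0  ⊔preds=⊥  new=+  stable
  step 2. node 1  ⊔preds=+  new=+  old=⊥  +wl: 
  step 3. node 2  ⊔preds=+  new=−  old=⊥  +wl: 
  step 4. node 3  ⊔preds=+  new=⊤  old=+  +wl: 1
  step 5. node 4  ⊔preds=+  new=−  old=⊥  +wl: 
  step 6. node 5  ⊔preds=−  new=⊤  old=+  +wl: 
  step 7. node 6  ⊔preds=⊤  new=⊤  old=+  +wl: 2,3
  step 8. node 1  ⊔preds=⊤  new=⊤  old=+  +wl: 4
  step 9. node 2  ⊔preds=⊤  new=⊤  old=−  +wl: 
  step 10. node 3  ⊔preds=⊤  new=⊤  stable
  step 11. node 4  ⊔preds=⊤  new=−  stable

Least fixpoint reached:
  node 0: +
  node 1: ⊤
  node 2: ⊤
  node 3: ⊤
  node 4: −
  node 5: ⊤
  node 6: ⊤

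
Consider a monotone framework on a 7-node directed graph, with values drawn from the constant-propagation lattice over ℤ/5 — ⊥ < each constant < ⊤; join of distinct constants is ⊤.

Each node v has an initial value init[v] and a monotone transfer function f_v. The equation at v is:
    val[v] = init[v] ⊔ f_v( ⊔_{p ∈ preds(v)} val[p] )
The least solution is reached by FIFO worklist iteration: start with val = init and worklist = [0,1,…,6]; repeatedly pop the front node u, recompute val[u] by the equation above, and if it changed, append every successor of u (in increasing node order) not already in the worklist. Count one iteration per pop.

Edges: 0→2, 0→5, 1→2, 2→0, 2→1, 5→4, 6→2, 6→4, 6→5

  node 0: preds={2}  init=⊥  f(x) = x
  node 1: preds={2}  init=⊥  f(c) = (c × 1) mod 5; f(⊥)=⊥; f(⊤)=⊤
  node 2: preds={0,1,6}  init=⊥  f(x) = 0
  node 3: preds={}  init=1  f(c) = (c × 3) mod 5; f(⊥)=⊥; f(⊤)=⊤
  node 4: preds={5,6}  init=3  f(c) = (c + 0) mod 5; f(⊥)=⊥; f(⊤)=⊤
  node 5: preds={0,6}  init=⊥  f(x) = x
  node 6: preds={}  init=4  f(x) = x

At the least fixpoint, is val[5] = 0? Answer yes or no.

Iteration log — 13 steps:
  step 1. node 0  ⊔preds=⊥  new=⊥  stable
  step 2. node 1  ⊔preds=⊥  new=⊥  stable
  step 3. node 2  ⊔preds=4  new=0  old=⊥  +wl: 0,1
  step 4. node 3  ⊔preds=⊥  new=1  stable
  step 5. node 4  ⊔preds=4  new=⊤  old=3  +wl: 
  step 6. node 5  ⊔preds=4  new=4  old=⊥  +wl: 4
  step 7. node 6  ⊔preds=⊥  new=4  stable
  step 8. node 0  ⊔preds=0  new=0  old=⊥  +wl: 2,5
  step 9. node 1  ⊔preds=0  new=0  old=⊥  +wl: 
  step 10. node 4  ⊔preds=4  new=⊤  stable
  step 11. node 2  ⊔preds=⊤  new=0  stable
  step 12. node 5  ⊔preds=⊤  new=⊤  old=4  +wl: 4
  step 13. node 4  ⊔preds=⊤  new=⊤  stable

Least fixpoint reached:
  node 0: 0
  node 1: 0
  node 2: 0
  node 3: 1
  node 4: ⊤
  node 5: ⊤
  node 6: 4

no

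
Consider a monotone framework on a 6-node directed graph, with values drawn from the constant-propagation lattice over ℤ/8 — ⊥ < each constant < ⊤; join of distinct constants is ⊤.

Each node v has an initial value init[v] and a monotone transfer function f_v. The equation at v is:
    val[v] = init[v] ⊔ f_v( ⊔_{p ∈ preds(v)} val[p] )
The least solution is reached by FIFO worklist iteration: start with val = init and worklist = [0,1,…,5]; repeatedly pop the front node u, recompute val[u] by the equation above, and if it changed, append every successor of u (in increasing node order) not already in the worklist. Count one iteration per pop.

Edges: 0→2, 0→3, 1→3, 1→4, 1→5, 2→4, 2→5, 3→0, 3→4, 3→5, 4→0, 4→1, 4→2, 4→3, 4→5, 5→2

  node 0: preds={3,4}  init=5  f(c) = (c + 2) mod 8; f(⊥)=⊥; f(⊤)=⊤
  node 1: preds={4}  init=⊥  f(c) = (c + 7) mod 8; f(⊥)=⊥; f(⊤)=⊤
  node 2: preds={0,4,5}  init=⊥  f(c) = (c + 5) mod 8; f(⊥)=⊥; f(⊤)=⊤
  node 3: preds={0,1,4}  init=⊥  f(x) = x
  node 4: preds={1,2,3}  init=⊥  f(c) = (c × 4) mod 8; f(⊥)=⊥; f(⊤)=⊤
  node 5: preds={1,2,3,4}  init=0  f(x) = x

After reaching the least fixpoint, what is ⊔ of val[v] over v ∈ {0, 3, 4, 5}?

⊤

Iteration log — 13 steps:
  step 1. node 0  ⊔preds=⊥  new=5  stable
  step 2. node 1  ⊔preds=⊥  new=⊥  stable
  step 3. node 2  ⊔preds=⊤  new=⊤  old=⊥  +wl: 
  step 4. node 3  ⊔preds=5  new=5  old=⊥  +wl: 0
  step 5. node 4  ⊔preds=⊤  new=⊤  old=⊥  +wl: 1,2,3
  step 6. node 5  ⊔preds=⊤  new=⊤  old=0  +wl: 
  step 7. node 0  ⊔preds=⊤  new=⊤  old=5  +wl: 
  step 8. node 1  ⊔preds=⊤  new=⊤  old=⊥  +wl: 4,5
  step 9. node 2  ⊔preds=⊤  new=⊤  stable
  step 10. node 3  ⊔preds=⊤  new=⊤  old=5  +wl: 0
  step 11. node 4  ⊔preds=⊤  new=⊤  stable
  step 12. node 5  ⊔preds=⊤  new=⊤  stable
  step 13. node 0  ⊔preds=⊤  new=⊤  stable

Least fixpoint reached:
  node 0: ⊤
  node 1: ⊤
  node 2: ⊤
  node 3: ⊤
  node 4: ⊤
  node 5: ⊤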